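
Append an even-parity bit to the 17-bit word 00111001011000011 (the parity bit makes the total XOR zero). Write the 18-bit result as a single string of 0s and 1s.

001110010110000110

XOR of the 17 data bits: 0⊕0⊕1⊕1⊕1⊕0⊕0⊕1⊕0⊕1⊕1⊕0⊕0⊕0⊕0⊕1⊕1 = 0
Parity bit = 0 (so all 18 bits XOR to 0).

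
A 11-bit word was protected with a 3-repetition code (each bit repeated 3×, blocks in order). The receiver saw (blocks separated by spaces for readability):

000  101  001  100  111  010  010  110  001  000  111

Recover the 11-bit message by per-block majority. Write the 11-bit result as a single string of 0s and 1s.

01001001001

Block 1 (000): 0 ones → 0
Block 2 (101): 2 ones → 1
Block 3 (001): 1 one → 0
Block 4 (100): 1 one → 0
Block 5 (111): 3 ones → 1
Block 6 (010): 1 one → 0
Block 7 (010): 1 one → 0
Block 8 (110): 2 ones → 1
Block 9 (001): 1 one → 0
Block 10 (000): 0 ones → 0
Block 11 (111): 3 ones → 1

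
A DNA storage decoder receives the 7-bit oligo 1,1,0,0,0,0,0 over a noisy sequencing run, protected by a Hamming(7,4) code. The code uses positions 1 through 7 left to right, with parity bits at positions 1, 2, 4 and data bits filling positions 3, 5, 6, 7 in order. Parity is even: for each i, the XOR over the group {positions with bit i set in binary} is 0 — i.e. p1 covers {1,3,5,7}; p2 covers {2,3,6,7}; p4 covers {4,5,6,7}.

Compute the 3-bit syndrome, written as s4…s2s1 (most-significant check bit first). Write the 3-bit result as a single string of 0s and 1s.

011

s1 (pos 1,3,5,7): 1⊕0⊕0⊕0 = 1
s2 (pos 2,3,6,7): 1⊕0⊕0⊕0 = 1
s4 (pos 4,5,6,7): 0⊕0⊕0⊕0 = 0
Syndrome s4…s1 = 011 → error at position 3.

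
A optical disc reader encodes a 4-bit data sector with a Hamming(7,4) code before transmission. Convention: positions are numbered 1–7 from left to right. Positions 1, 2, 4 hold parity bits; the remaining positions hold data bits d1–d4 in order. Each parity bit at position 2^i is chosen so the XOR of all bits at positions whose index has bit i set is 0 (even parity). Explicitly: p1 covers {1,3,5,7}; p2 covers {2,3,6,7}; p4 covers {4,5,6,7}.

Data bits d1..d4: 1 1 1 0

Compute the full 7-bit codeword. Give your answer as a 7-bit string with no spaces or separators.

0010110

Place data at non-parity positions: p1 p2 1 p4 1 1 0
p1 (pos 1,3,5,7): XOR of data positions = 1⊕1⊕0 = 0
p2 (pos 2,3,6,7): XOR of data positions = 1⊕1⊕0 = 0
p4 (pos 4,5,6,7): XOR of data positions = 1⊕1⊕0 = 0
Codeword: 0010110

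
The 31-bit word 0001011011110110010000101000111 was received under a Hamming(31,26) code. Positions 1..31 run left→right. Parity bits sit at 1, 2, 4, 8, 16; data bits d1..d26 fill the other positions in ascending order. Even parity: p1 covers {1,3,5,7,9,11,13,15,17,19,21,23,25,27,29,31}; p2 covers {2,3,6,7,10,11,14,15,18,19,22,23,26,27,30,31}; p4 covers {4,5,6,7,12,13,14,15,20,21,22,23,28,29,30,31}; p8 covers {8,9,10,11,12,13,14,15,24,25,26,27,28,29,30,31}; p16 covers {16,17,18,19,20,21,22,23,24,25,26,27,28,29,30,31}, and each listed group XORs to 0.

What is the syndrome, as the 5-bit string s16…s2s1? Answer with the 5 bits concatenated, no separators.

00000

s1 (pos 1,3,5,7,9,11,13,15,17,19,21,23,25,27,29,31): 0⊕0⊕0⊕1⊕1⊕1⊕0⊕1⊕0⊕0⊕0⊕1⊕1⊕0⊕1⊕1 = 0
s2 (pos 2,3,6,7,10,11,14,15,18,19,22,23,26,27,30,31): 0⊕0⊕1⊕1⊕1⊕1⊕1⊕1⊕1⊕0⊕0⊕1⊕0⊕0⊕1⊕1 = 0
s4 (pos 4,5,6,7,12,13,14,15,20,21,22,23,28,29,30,31): 1⊕0⊕1⊕1⊕1⊕0⊕1⊕1⊕0⊕0⊕0⊕1⊕0⊕1⊕1⊕1 = 0
s8 (pos 8,9,10,11,12,13,14,15,24,25,26,27,28,29,30,31): 0⊕1⊕1⊕1⊕1⊕0⊕1⊕1⊕0⊕1⊕0⊕0⊕0⊕1⊕1⊕1 = 0
s16 (pos 16,17,18,19,20,21,22,23,24,25,26,27,28,29,30,31): 0⊕0⊕1⊕0⊕0⊕0⊕0⊕1⊕0⊕1⊕0⊕0⊕0⊕1⊕1⊕1 = 0
Syndrome s16…s1 = 00000 → no error.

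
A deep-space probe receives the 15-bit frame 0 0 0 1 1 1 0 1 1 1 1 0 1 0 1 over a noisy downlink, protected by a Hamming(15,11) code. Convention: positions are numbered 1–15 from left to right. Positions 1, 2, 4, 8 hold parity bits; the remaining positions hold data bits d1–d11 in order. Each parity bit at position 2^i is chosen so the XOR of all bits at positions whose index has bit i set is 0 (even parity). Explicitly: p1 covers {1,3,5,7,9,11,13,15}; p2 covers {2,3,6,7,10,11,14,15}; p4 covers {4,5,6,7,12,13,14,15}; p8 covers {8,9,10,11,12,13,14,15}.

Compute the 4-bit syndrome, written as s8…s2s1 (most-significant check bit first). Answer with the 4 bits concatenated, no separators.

s1 (pos 1,3,5,7,9,11,13,15): 0⊕0⊕1⊕0⊕1⊕1⊕1⊕1 = 1
s2 (pos 2,3,6,7,10,11,14,15): 0⊕0⊕1⊕0⊕1⊕1⊕0⊕1 = 0
s4 (pos 4,5,6,7,12,13,14,15): 1⊕1⊕1⊕0⊕0⊕1⊕0⊕1 = 1
s8 (pos 8,9,10,11,12,13,14,15): 1⊕1⊕1⊕1⊕0⊕1⊕0⊕1 = 0
Syndrome s8…s1 = 0101 → error at position 5.

0101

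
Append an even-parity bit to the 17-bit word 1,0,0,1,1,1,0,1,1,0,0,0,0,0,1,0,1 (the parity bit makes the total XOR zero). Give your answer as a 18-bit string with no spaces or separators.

XOR of the 17 data bits: 1⊕0⊕0⊕1⊕1⊕1⊕0⊕1⊕1⊕0⊕0⊕0⊕0⊕0⊕1⊕0⊕1 = 0
Parity bit = 0 (so all 18 bits XOR to 0).

100111011000001010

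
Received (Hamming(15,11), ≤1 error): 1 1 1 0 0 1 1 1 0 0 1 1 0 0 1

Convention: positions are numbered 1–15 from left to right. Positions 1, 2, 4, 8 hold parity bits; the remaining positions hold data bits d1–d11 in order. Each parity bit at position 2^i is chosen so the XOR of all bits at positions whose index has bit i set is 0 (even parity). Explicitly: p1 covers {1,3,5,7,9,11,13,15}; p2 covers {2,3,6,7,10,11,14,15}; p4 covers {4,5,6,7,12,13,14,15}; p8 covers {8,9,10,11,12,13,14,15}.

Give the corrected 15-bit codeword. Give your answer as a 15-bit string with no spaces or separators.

011001110011001

s1 (pos 1,3,5,7,9,11,13,15): 1⊕1⊕0⊕1⊕0⊕1⊕0⊕1 = 1
s2 (pos 2,3,6,7,10,11,14,15): 1⊕1⊕1⊕1⊕0⊕1⊕0⊕1 = 0
s4 (pos 4,5,6,7,12,13,14,15): 0⊕0⊕1⊕1⊕1⊕0⊕0⊕1 = 0
s8 (pos 8,9,10,11,12,13,14,15): 1⊕0⊕0⊕1⊕1⊕0⊕0⊕1 = 0
Syndrome s8…s1 = 0001 → error at position 1.
Flip position 1: 111001110011001 → 011001110011001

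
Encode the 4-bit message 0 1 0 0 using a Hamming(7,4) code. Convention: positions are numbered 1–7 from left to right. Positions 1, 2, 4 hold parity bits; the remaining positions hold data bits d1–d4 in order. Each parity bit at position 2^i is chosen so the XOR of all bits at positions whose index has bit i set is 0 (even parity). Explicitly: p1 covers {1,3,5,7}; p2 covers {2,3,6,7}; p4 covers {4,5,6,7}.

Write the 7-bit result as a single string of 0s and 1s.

Place data at non-parity positions: p1 p2 0 p4 1 0 0
p1 (pos 1,3,5,7): XOR of data positions = 0⊕1⊕0 = 1
p2 (pos 2,3,6,7): XOR of data positions = 0⊕0⊕0 = 0
p4 (pos 4,5,6,7): XOR of data positions = 1⊕0⊕0 = 1
Codeword: 1001100

1001100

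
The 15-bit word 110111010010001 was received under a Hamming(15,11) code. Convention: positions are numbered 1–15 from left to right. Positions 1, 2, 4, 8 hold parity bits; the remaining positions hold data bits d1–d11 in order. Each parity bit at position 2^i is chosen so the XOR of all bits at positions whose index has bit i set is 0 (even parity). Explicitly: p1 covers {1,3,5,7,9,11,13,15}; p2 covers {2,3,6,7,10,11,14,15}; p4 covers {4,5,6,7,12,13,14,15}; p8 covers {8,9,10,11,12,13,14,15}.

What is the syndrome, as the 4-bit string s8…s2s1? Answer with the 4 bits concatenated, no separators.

1000

s1 (pos 1,3,5,7,9,11,13,15): 1⊕0⊕1⊕0⊕0⊕1⊕0⊕1 = 0
s2 (pos 2,3,6,7,10,11,14,15): 1⊕0⊕1⊕0⊕0⊕1⊕0⊕1 = 0
s4 (pos 4,5,6,7,12,13,14,15): 1⊕1⊕1⊕0⊕0⊕0⊕0⊕1 = 0
s8 (pos 8,9,10,11,12,13,14,15): 1⊕0⊕0⊕1⊕0⊕0⊕0⊕1 = 1
Syndrome s8…s1 = 1000 → error at position 8.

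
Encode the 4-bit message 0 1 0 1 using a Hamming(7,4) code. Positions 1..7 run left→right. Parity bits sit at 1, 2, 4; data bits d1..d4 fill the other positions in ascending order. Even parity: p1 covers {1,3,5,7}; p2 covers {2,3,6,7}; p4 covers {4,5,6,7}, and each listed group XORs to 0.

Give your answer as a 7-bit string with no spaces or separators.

0100101

Place data at non-parity positions: p1 p2 0 p4 1 0 1
p1 (pos 1,3,5,7): XOR of data positions = 0⊕1⊕1 = 0
p2 (pos 2,3,6,7): XOR of data positions = 0⊕0⊕1 = 1
p4 (pos 4,5,6,7): XOR of data positions = 1⊕0⊕1 = 0
Codeword: 0100101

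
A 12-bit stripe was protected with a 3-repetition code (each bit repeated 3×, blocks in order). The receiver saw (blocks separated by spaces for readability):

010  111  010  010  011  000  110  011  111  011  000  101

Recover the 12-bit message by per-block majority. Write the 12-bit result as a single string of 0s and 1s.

010010111101

Block 1 (010): 1 one → 0
Block 2 (111): 3 ones → 1
Block 3 (010): 1 one → 0
Block 4 (010): 1 one → 0
Block 5 (011): 2 ones → 1
Block 6 (000): 0 ones → 0
Block 7 (110): 2 ones → 1
Block 8 (011): 2 ones → 1
Block 9 (111): 3 ones → 1
Block 10 (011): 2 ones → 1
Block 11 (000): 0 ones → 0
Block 12 (101): 2 ones → 1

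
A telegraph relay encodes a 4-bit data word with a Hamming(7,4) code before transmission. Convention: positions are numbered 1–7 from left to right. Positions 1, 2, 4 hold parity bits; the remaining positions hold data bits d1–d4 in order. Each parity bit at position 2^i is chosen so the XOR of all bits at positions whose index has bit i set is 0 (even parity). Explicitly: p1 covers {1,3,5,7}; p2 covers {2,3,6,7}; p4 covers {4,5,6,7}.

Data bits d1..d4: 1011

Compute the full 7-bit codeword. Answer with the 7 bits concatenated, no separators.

Place data at non-parity positions: p1 p2 1 p4 0 1 1
p1 (pos 1,3,5,7): XOR of data positions = 1⊕0⊕1 = 0
p2 (pos 2,3,6,7): XOR of data positions = 1⊕1⊕1 = 1
p4 (pos 4,5,6,7): XOR of data positions = 0⊕1⊕1 = 0
Codeword: 0110011

0110011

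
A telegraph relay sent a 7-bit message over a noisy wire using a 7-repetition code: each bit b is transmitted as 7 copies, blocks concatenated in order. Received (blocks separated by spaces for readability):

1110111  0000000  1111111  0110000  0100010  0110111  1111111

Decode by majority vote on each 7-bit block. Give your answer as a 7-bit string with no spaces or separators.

1010011

Block 1 (1110111): 6 ones → 1
Block 2 (0000000): 0 ones → 0
Block 3 (1111111): 7 ones → 1
Block 4 (0110000): 2 ones → 0
Block 5 (0100010): 2 ones → 0
Block 6 (0110111): 5 ones → 1
Block 7 (1111111): 7 ones → 1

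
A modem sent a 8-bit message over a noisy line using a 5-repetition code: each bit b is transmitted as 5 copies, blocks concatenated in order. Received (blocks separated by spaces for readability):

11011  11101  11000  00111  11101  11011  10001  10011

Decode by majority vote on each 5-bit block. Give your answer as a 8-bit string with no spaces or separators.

11011101

Block 1 (11011): 4 ones → 1
Block 2 (11101): 4 ones → 1
Block 3 (11000): 2 ones → 0
Block 4 (00111): 3 ones → 1
Block 5 (11101): 4 ones → 1
Block 6 (11011): 4 ones → 1
Block 7 (10001): 2 ones → 0
Block 8 (10011): 3 ones → 1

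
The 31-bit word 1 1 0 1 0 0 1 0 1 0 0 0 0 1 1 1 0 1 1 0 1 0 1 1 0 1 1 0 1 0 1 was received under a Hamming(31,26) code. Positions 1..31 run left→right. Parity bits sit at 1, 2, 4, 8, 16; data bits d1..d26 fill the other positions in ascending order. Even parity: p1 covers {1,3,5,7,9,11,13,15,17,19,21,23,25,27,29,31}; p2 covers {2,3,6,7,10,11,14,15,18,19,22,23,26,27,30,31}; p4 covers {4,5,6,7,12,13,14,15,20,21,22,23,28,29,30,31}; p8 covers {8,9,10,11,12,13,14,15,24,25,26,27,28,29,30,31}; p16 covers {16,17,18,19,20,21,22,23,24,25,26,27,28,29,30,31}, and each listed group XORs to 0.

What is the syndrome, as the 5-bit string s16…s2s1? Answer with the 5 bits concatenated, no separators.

s1 (pos 1,3,5,7,9,11,13,15,17,19,21,23,25,27,29,31): 1⊕0⊕0⊕1⊕1⊕0⊕0⊕1⊕0⊕1⊕1⊕1⊕0⊕1⊕1⊕1 = 0
s2 (pos 2,3,6,7,10,11,14,15,18,19,22,23,26,27,30,31): 1⊕0⊕0⊕1⊕0⊕0⊕1⊕1⊕1⊕1⊕0⊕1⊕1⊕1⊕0⊕1 = 0
s4 (pos 4,5,6,7,12,13,14,15,20,21,22,23,28,29,30,31): 1⊕0⊕0⊕1⊕0⊕0⊕1⊕1⊕0⊕1⊕0⊕1⊕0⊕1⊕0⊕1 = 0
s8 (pos 8,9,10,11,12,13,14,15,24,25,26,27,28,29,30,31): 0⊕1⊕0⊕0⊕0⊕0⊕1⊕1⊕1⊕0⊕1⊕1⊕0⊕1⊕0⊕1 = 0
s16 (pos 16,17,18,19,20,21,22,23,24,25,26,27,28,29,30,31): 1⊕0⊕1⊕1⊕0⊕1⊕0⊕1⊕1⊕0⊕1⊕1⊕0⊕1⊕0⊕1 = 0
Syndrome s16…s1 = 00000 → no error.

00000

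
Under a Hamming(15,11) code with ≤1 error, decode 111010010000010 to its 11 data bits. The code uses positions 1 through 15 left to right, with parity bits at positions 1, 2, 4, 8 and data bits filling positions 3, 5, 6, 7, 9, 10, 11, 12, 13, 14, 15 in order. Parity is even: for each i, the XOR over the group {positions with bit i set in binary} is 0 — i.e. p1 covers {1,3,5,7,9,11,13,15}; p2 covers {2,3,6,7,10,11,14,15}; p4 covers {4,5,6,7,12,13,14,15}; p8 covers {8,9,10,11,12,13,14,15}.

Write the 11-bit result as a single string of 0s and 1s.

01000000010

s1 (pos 1,3,5,7,9,11,13,15): 1⊕1⊕1⊕0⊕0⊕0⊕0⊕0 = 1
s2 (pos 2,3,6,7,10,11,14,15): 1⊕1⊕0⊕0⊕0⊕0⊕1⊕0 = 1
s4 (pos 4,5,6,7,12,13,14,15): 0⊕1⊕0⊕0⊕0⊕0⊕1⊕0 = 0
s8 (pos 8,9,10,11,12,13,14,15): 1⊕0⊕0⊕0⊕0⊕0⊕1⊕0 = 0
Syndrome s8…s1 = 0011 → error at position 3.
Flip position 3: 111010010000010 → 110010010000010
Read data bits from positions 3,5,6,7,9,10,11,12,13,14,15: 01000000010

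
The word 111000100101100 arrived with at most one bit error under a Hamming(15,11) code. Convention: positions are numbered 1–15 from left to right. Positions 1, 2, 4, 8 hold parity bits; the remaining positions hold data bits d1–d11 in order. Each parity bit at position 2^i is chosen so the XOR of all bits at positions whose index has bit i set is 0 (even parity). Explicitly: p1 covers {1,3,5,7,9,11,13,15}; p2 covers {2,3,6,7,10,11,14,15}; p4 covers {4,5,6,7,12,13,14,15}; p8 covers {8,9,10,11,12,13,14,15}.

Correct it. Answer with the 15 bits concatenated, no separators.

s1 (pos 1,3,5,7,9,11,13,15): 1⊕1⊕0⊕1⊕0⊕0⊕1⊕0 = 0
s2 (pos 2,3,6,7,10,11,14,15): 1⊕1⊕0⊕1⊕1⊕0⊕0⊕0 = 0
s4 (pos 4,5,6,7,12,13,14,15): 0⊕0⊕0⊕1⊕1⊕1⊕0⊕0 = 1
s8 (pos 8,9,10,11,12,13,14,15): 0⊕0⊕1⊕0⊕1⊕1⊕0⊕0 = 1
Syndrome s8…s1 = 1100 → error at position 12.
Flip position 12: 111000100101100 → 111000100100100

111000100100100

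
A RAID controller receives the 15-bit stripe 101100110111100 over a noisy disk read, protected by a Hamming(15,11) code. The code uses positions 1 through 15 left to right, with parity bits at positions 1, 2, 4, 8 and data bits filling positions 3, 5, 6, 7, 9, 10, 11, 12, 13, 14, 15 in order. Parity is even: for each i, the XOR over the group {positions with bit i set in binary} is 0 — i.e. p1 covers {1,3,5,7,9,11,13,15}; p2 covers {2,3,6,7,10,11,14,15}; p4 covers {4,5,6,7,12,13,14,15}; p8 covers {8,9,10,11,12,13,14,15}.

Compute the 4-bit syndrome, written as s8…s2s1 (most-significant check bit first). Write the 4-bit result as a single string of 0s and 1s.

1001

s1 (pos 1,3,5,7,9,11,13,15): 1⊕1⊕0⊕1⊕0⊕1⊕1⊕0 = 1
s2 (pos 2,3,6,7,10,11,14,15): 0⊕1⊕0⊕1⊕1⊕1⊕0⊕0 = 0
s4 (pos 4,5,6,7,12,13,14,15): 1⊕0⊕0⊕1⊕1⊕1⊕0⊕0 = 0
s8 (pos 8,9,10,11,12,13,14,15): 1⊕0⊕1⊕1⊕1⊕1⊕0⊕0 = 1
Syndrome s8…s1 = 1001 → error at position 9.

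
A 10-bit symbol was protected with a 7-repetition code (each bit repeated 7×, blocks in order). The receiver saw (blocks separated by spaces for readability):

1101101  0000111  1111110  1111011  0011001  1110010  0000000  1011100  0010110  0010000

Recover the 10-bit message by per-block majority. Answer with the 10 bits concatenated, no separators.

1011010100

Block 1 (1101101): 5 ones → 1
Block 2 (0000111): 3 ones → 0
Block 3 (1111110): 6 ones → 1
Block 4 (1111011): 6 ones → 1
Block 5 (0011001): 3 ones → 0
Block 6 (1110010): 4 ones → 1
Block 7 (0000000): 0 ones → 0
Block 8 (1011100): 4 ones → 1
Block 9 (0010110): 3 ones → 0
Block 10 (0010000): 1 one → 0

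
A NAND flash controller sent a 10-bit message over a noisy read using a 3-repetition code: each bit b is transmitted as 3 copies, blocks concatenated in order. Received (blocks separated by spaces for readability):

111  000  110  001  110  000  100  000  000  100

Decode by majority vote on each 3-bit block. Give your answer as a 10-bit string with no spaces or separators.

1010100000

Block 1 (111): 3 ones → 1
Block 2 (000): 0 ones → 0
Block 3 (110): 2 ones → 1
Block 4 (001): 1 one → 0
Block 5 (110): 2 ones → 1
Block 6 (000): 0 ones → 0
Block 7 (100): 1 one → 0
Block 8 (000): 0 ones → 0
Block 9 (000): 0 ones → 0
Block 10 (100): 1 one → 0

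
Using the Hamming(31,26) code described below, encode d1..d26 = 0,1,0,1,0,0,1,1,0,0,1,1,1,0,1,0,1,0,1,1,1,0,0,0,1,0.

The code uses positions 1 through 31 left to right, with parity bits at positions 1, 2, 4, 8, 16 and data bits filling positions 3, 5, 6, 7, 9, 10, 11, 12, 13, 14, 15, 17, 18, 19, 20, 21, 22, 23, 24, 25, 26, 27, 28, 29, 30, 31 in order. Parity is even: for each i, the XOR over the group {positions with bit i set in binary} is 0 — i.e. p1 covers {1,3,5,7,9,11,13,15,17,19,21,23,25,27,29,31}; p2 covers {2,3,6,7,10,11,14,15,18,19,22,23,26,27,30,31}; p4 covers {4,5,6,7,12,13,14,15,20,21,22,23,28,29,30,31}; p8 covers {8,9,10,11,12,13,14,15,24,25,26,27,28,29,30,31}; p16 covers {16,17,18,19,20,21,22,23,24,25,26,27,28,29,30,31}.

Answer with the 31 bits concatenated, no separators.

0101101100110010110101011100010

Place data at non-parity positions: p1 p2 0 p4 1 0 1 p8 0 0 1 1 0 0 1 p16 1 1 0 1 0 1 0 1 1 1 0 0 0 1 0
p1 (pos 1,3,5,7,9,11,13,15,17,19,21,23,25,27,29,31): XOR of data positions = 0⊕1⊕1⊕0⊕1⊕0⊕1⊕1⊕0⊕0⊕0⊕1⊕0⊕0⊕0 = 0
p2 (pos 2,3,6,7,10,11,14,15,18,19,22,23,26,27,30,31): XOR of data positions = 0⊕0⊕1⊕0⊕1⊕0⊕1⊕1⊕0⊕1⊕0⊕1⊕0⊕1⊕0 = 1
p4 (pos 4,5,6,7,12,13,14,15,20,21,22,23,28,29,30,31): XOR of data positions = 1⊕0⊕1⊕1⊕0⊕0⊕1⊕1⊕0⊕1⊕0⊕0⊕0⊕1⊕0 = 1
p8 (pos 8,9,10,11,12,13,14,15,24,25,26,27,28,29,30,31): XOR of data positions = 0⊕0⊕1⊕1⊕0⊕0⊕1⊕1⊕1⊕1⊕0⊕0⊕0⊕1⊕0 = 1
p16 (pos 16,17,18,19,20,21,22,23,24,25,26,27,28,29,30,31): XOR of data positions = 1⊕1⊕0⊕1⊕0⊕1⊕0⊕1⊕1⊕1⊕0⊕0⊕0⊕1⊕0 = 0
Codeword: 0101101100110010110101011100010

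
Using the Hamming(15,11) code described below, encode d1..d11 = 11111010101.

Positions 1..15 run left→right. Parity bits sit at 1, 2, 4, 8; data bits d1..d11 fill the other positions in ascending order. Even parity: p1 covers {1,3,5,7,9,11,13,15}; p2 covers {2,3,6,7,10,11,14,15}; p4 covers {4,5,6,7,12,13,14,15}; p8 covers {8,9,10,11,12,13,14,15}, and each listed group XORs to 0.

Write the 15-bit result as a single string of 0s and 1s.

111111101010101

Place data at non-parity positions: p1 p2 1 p4 1 1 1 p8 1 0 1 0 1 0 1
p1 (pos 1,3,5,7,9,11,13,15): XOR of data positions = 1⊕1⊕1⊕1⊕1⊕1⊕1 = 1
p2 (pos 2,3,6,7,10,11,14,15): XOR of data positions = 1⊕1⊕1⊕0⊕1⊕0⊕1 = 1
p4 (pos 4,5,6,7,12,13,14,15): XOR of data positions = 1⊕1⊕1⊕0⊕1⊕0⊕1 = 1
p8 (pos 8,9,10,11,12,13,14,15): XOR of data positions = 1⊕0⊕1⊕0⊕1⊕0⊕1 = 0
Codeword: 111111101010101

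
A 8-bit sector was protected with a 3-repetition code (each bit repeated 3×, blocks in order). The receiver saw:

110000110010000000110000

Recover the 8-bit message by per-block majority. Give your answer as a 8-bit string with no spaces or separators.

Block 1 (110): 2 ones → 1
Block 2 (000): 0 ones → 0
Block 3 (110): 2 ones → 1
Block 4 (010): 1 one → 0
Block 5 (000): 0 ones → 0
Block 6 (000): 0 ones → 0
Block 7 (110): 2 ones → 1
Block 8 (000): 0 ones → 0

10100010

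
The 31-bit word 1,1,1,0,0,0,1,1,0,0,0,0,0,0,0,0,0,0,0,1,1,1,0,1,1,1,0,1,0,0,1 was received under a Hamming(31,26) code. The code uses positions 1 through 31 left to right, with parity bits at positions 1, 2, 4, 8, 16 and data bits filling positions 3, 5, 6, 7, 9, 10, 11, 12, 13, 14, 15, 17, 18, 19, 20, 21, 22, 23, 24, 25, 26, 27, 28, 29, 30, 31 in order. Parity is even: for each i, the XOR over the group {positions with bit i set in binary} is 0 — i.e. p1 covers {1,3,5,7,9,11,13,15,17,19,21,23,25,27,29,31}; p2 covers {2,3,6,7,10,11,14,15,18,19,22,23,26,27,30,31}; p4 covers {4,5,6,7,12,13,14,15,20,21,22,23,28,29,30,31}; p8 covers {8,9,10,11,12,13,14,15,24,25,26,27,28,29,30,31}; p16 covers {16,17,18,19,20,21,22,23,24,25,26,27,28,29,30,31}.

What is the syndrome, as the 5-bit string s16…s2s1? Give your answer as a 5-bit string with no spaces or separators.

00000

s1 (pos 1,3,5,7,9,11,13,15,17,19,21,23,25,27,29,31): 1⊕1⊕0⊕1⊕0⊕0⊕0⊕0⊕0⊕0⊕1⊕0⊕1⊕0⊕0⊕1 = 0
s2 (pos 2,3,6,7,10,11,14,15,18,19,22,23,26,27,30,31): 1⊕1⊕0⊕1⊕0⊕0⊕0⊕0⊕0⊕0⊕1⊕0⊕1⊕0⊕0⊕1 = 0
s4 (pos 4,5,6,7,12,13,14,15,20,21,22,23,28,29,30,31): 0⊕0⊕0⊕1⊕0⊕0⊕0⊕0⊕1⊕1⊕1⊕0⊕1⊕0⊕0⊕1 = 0
s8 (pos 8,9,10,11,12,13,14,15,24,25,26,27,28,29,30,31): 1⊕0⊕0⊕0⊕0⊕0⊕0⊕0⊕1⊕1⊕1⊕0⊕1⊕0⊕0⊕1 = 0
s16 (pos 16,17,18,19,20,21,22,23,24,25,26,27,28,29,30,31): 0⊕0⊕0⊕0⊕1⊕1⊕1⊕0⊕1⊕1⊕1⊕0⊕1⊕0⊕0⊕1 = 0
Syndrome s16…s1 = 00000 → no error.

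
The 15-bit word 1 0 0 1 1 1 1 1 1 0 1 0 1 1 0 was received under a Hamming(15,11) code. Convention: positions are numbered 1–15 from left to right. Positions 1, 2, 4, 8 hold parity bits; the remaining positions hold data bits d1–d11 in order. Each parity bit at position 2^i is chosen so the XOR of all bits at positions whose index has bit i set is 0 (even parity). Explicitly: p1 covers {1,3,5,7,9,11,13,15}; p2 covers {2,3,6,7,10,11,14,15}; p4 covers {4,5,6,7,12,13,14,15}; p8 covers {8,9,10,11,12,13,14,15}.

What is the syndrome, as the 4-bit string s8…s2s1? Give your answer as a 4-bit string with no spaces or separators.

1000

s1 (pos 1,3,5,7,9,11,13,15): 1⊕0⊕1⊕1⊕1⊕1⊕1⊕0 = 0
s2 (pos 2,3,6,7,10,11,14,15): 0⊕0⊕1⊕1⊕0⊕1⊕1⊕0 = 0
s4 (pos 4,5,6,7,12,13,14,15): 1⊕1⊕1⊕1⊕0⊕1⊕1⊕0 = 0
s8 (pos 8,9,10,11,12,13,14,15): 1⊕1⊕0⊕1⊕0⊕1⊕1⊕0 = 1
Syndrome s8…s1 = 1000 → error at position 8.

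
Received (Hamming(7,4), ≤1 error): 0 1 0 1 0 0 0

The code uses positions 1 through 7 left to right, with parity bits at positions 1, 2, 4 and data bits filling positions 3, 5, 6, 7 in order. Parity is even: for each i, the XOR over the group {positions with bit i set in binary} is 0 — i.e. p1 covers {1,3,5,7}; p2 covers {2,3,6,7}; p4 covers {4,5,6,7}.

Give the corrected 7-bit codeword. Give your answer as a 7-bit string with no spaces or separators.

s1 (pos 1,3,5,7): 0⊕0⊕0⊕0 = 0
s2 (pos 2,3,6,7): 1⊕0⊕0⊕0 = 1
s4 (pos 4,5,6,7): 1⊕0⊕0⊕0 = 1
Syndrome s4…s1 = 110 → error at position 6.
Flip position 6: 0101000 → 0101010

0101010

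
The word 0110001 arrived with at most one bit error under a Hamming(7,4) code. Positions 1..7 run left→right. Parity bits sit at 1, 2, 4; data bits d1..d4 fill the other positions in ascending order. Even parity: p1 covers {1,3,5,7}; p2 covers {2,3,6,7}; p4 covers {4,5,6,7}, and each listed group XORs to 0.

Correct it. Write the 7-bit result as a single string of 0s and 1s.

0110011

s1 (pos 1,3,5,7): 0⊕1⊕0⊕1 = 0
s2 (pos 2,3,6,7): 1⊕1⊕0⊕1 = 1
s4 (pos 4,5,6,7): 0⊕0⊕0⊕1 = 1
Syndrome s4…s1 = 110 → error at position 6.
Flip position 6: 0110001 → 0110011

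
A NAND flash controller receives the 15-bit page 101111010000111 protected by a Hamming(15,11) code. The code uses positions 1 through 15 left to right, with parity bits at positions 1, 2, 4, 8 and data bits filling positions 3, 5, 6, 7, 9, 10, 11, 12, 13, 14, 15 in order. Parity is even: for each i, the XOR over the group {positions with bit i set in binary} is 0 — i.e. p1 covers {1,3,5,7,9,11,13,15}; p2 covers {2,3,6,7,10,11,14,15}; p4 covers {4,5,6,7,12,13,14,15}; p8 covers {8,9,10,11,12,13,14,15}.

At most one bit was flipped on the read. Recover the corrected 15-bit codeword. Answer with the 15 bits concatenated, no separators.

s1 (pos 1,3,5,7,9,11,13,15): 1⊕1⊕1⊕0⊕0⊕0⊕1⊕1 = 1
s2 (pos 2,3,6,7,10,11,14,15): 0⊕1⊕1⊕0⊕0⊕0⊕1⊕1 = 0
s4 (pos 4,5,6,7,12,13,14,15): 1⊕1⊕1⊕0⊕0⊕1⊕1⊕1 = 0
s8 (pos 8,9,10,11,12,13,14,15): 1⊕0⊕0⊕0⊕0⊕1⊕1⊕1 = 0
Syndrome s8…s1 = 0001 → error at position 1.
Flip position 1: 101111010000111 → 001111010000111

001111010000111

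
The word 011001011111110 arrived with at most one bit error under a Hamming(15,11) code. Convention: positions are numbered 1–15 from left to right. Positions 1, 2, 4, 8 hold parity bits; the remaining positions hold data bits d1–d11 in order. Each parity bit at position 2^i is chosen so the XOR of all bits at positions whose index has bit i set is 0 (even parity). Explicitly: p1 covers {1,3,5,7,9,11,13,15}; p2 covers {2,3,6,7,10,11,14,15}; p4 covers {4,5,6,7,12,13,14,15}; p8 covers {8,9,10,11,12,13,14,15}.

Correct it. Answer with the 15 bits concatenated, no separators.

011001001111110

s1 (pos 1,3,5,7,9,11,13,15): 0⊕1⊕0⊕0⊕1⊕1⊕1⊕0 = 0
s2 (pos 2,3,6,7,10,11,14,15): 1⊕1⊕1⊕0⊕1⊕1⊕1⊕0 = 0
s4 (pos 4,5,6,7,12,13,14,15): 0⊕0⊕1⊕0⊕1⊕1⊕1⊕0 = 0
s8 (pos 8,9,10,11,12,13,14,15): 1⊕1⊕1⊕1⊕1⊕1⊕1⊕0 = 1
Syndrome s8…s1 = 1000 → error at position 8.
Flip position 8: 011001011111110 → 011001001111110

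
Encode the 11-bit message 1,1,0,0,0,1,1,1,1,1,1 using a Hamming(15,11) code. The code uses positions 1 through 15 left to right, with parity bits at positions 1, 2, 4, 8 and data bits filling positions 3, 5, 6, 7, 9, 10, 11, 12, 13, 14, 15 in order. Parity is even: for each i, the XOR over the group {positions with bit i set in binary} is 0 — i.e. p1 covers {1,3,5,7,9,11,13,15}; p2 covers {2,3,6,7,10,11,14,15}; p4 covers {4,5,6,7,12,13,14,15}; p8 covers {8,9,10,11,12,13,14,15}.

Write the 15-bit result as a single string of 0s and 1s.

Place data at non-parity positions: p1 p2 1 p4 1 0 0 p8 0 1 1 1 1 1 1
p1 (pos 1,3,5,7,9,11,13,15): XOR of data positions = 1⊕1⊕0⊕0⊕1⊕1⊕1 = 1
p2 (pos 2,3,6,7,10,11,14,15): XOR of data positions = 1⊕0⊕0⊕1⊕1⊕1⊕1 = 1
p4 (pos 4,5,6,7,12,13,14,15): XOR of data positions = 1⊕0⊕0⊕1⊕1⊕1⊕1 = 1
p8 (pos 8,9,10,11,12,13,14,15): XOR of data positions = 0⊕1⊕1⊕1⊕1⊕1⊕1 = 0
Codeword: 111110000111111

111110000111111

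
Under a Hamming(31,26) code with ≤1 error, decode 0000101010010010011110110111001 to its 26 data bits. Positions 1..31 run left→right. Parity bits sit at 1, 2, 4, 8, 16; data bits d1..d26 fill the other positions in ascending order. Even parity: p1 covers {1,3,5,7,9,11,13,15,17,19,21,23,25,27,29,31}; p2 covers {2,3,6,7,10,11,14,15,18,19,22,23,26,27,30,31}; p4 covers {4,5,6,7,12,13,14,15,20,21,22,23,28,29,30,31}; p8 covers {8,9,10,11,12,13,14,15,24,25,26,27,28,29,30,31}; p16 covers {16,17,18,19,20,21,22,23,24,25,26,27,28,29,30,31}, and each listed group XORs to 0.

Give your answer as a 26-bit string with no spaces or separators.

00011001001011110110111001

s1 (pos 1,3,5,7,9,11,13,15,17,19,21,23,25,27,29,31): 0⊕0⊕1⊕1⊕1⊕0⊕0⊕1⊕0⊕1⊕1⊕1⊕0⊕1⊕0⊕1 = 1
s2 (pos 2,3,6,7,10,11,14,15,18,19,22,23,26,27,30,31): 0⊕0⊕0⊕1⊕0⊕0⊕0⊕1⊕1⊕1⊕0⊕1⊕1⊕1⊕0⊕1 = 0
s4 (pos 4,5,6,7,12,13,14,15,20,21,22,23,28,29,30,31): 0⊕1⊕0⊕1⊕1⊕0⊕0⊕1⊕1⊕1⊕0⊕1⊕1⊕0⊕0⊕1 = 1
s8 (pos 8,9,10,11,12,13,14,15,24,25,26,27,28,29,30,31): 0⊕1⊕0⊕0⊕1⊕0⊕0⊕1⊕1⊕0⊕1⊕1⊕1⊕0⊕0⊕1 = 0
s16 (pos 16,17,18,19,20,21,22,23,24,25,26,27,28,29,30,31): 0⊕0⊕1⊕1⊕1⊕1⊕0⊕1⊕1⊕0⊕1⊕1⊕1⊕0⊕0⊕1 = 0
Syndrome s16…s1 = 00101 → error at position 5.
Flip position 5: 0000101010010010011110110111001 → 0000001010010010011110110111001
Read data bits from positions 3,5,6,7,9,10,11,12,13,14,15,17,18,19,20,21,22,23,24,25,26,27,28,29,30,31: 00011001001011110110111001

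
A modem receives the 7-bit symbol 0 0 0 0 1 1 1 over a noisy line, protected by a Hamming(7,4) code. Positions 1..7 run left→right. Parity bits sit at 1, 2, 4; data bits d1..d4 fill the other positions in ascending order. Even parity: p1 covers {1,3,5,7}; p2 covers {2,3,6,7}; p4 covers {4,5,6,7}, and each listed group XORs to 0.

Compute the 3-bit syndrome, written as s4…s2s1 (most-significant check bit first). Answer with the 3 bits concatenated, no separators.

s1 (pos 1,3,5,7): 0⊕0⊕1⊕1 = 0
s2 (pos 2,3,6,7): 0⊕0⊕1⊕1 = 0
s4 (pos 4,5,6,7): 0⊕1⊕1⊕1 = 1
Syndrome s4…s1 = 100 → error at position 4.

100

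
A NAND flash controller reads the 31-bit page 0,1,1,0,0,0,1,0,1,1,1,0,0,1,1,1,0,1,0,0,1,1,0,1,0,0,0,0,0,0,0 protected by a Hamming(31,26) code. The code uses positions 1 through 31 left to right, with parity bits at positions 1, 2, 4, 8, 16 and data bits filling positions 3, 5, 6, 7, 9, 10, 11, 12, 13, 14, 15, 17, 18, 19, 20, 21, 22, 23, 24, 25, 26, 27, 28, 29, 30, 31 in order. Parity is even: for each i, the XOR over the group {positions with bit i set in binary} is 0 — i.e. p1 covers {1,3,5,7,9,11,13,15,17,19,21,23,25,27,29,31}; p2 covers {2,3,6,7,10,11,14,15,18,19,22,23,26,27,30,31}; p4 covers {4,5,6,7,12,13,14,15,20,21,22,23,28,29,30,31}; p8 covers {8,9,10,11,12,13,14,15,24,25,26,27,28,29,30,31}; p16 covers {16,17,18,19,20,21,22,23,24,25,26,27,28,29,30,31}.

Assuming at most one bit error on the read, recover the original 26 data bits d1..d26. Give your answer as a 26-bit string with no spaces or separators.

10011110011010010010000000

s1 (pos 1,3,5,7,9,11,13,15,17,19,21,23,25,27,29,31): 0⊕1⊕0⊕1⊕1⊕1⊕0⊕1⊕0⊕0⊕1⊕0⊕0⊕0⊕0⊕0 = 0
s2 (pos 2,3,6,7,10,11,14,15,18,19,22,23,26,27,30,31): 1⊕1⊕0⊕1⊕1⊕1⊕1⊕1⊕1⊕0⊕1⊕0⊕0⊕0⊕0⊕0 = 1
s4 (pos 4,5,6,7,12,13,14,15,20,21,22,23,28,29,30,31): 0⊕0⊕0⊕1⊕0⊕0⊕1⊕1⊕0⊕1⊕1⊕0⊕0⊕0⊕0⊕0 = 1
s8 (pos 8,9,10,11,12,13,14,15,24,25,26,27,28,29,30,31): 0⊕1⊕1⊕1⊕0⊕0⊕1⊕1⊕1⊕0⊕0⊕0⊕0⊕0⊕0⊕0 = 0
s16 (pos 16,17,18,19,20,21,22,23,24,25,26,27,28,29,30,31): 1⊕0⊕1⊕0⊕0⊕1⊕1⊕0⊕1⊕0⊕0⊕0⊕0⊕0⊕0⊕0 = 1
Syndrome s16…s1 = 10110 → error at position 22.
Flip position 22: 0110001011100111010011010000000 → 0110001011100111010010010000000
Read data bits from positions 3,5,6,7,9,10,11,12,13,14,15,17,18,19,20,21,22,23,24,25,26,27,28,29,30,31: 10011110011010010010000000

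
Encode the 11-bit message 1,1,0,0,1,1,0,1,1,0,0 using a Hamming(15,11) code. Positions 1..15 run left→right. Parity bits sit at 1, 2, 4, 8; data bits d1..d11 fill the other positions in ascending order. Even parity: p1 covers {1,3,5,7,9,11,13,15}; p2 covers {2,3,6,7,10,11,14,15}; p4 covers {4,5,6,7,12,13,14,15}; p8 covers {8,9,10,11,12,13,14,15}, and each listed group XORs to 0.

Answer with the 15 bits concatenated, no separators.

001110001101100

Place data at non-parity positions: p1 p2 1 p4 1 0 0 p8 1 1 0 1 1 0 0
p1 (pos 1,3,5,7,9,11,13,15): XOR of data positions = 1⊕1⊕0⊕1⊕0⊕1⊕0 = 0
p2 (pos 2,3,6,7,10,11,14,15): XOR of data positions = 1⊕0⊕0⊕1⊕0⊕0⊕0 = 0
p4 (pos 4,5,6,7,12,13,14,15): XOR of data positions = 1⊕0⊕0⊕1⊕1⊕0⊕0 = 1
p8 (pos 8,9,10,11,12,13,14,15): XOR of data positions = 1⊕1⊕0⊕1⊕1⊕0⊕0 = 0
Codeword: 001110001101100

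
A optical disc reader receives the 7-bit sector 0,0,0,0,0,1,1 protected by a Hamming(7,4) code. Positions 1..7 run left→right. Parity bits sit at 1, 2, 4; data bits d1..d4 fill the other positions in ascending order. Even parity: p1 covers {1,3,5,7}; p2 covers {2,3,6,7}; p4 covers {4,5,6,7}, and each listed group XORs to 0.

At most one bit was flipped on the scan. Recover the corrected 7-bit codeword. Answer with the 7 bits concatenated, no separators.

s1 (pos 1,3,5,7): 0⊕0⊕0⊕1 = 1
s2 (pos 2,3,6,7): 0⊕0⊕1⊕1 = 0
s4 (pos 4,5,6,7): 0⊕0⊕1⊕1 = 0
Syndrome s4…s1 = 001 → error at position 1.
Flip position 1: 0000011 → 1000011

1000011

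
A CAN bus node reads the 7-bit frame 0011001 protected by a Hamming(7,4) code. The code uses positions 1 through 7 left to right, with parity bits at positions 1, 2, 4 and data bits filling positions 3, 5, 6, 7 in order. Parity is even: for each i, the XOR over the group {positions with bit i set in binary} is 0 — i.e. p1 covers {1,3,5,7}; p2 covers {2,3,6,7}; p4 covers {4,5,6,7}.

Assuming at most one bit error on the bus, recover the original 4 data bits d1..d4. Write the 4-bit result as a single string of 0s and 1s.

s1 (pos 1,3,5,7): 0⊕1⊕0⊕1 = 0
s2 (pos 2,3,6,7): 0⊕1⊕0⊕1 = 0
s4 (pos 4,5,6,7): 1⊕0⊕0⊕1 = 0
Syndrome s4…s1 = 000 → no error.
Read data bits from positions 3,5,6,7: 1001

1001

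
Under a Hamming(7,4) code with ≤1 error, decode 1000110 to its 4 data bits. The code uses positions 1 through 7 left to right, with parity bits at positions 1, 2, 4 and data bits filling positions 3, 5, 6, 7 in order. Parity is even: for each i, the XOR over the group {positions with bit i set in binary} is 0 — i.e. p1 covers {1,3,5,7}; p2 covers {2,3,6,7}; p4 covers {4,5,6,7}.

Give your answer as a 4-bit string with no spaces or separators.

0110

s1 (pos 1,3,5,7): 1⊕0⊕1⊕0 = 0
s2 (pos 2,3,6,7): 0⊕0⊕1⊕0 = 1
s4 (pos 4,5,6,7): 0⊕1⊕1⊕0 = 0
Syndrome s4…s1 = 010 → error at position 2.
Flip position 2: 1000110 → 1100110
Read data bits from positions 3,5,6,7: 0110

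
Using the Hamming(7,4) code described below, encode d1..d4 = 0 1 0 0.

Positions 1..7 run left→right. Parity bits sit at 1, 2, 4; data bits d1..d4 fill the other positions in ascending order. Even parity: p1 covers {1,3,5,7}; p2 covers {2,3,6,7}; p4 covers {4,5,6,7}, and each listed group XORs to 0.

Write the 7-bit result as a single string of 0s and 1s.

Place data at non-parity positions: p1 p2 0 p4 1 0 0
p1 (pos 1,3,5,7): XOR of data positions = 0⊕1⊕0 = 1
p2 (pos 2,3,6,7): XOR of data positions = 0⊕0⊕0 = 0
p4 (pos 4,5,6,7): XOR of data positions = 1⊕0⊕0 = 1
Codeword: 1001100

1001100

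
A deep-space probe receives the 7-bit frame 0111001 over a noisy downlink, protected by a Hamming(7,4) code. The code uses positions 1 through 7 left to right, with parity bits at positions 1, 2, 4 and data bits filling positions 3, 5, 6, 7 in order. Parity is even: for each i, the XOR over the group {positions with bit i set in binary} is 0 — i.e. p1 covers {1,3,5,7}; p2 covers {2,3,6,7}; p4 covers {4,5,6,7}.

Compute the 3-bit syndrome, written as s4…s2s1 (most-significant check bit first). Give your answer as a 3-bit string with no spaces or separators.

s1 (pos 1,3,5,7): 0⊕1⊕0⊕1 = 0
s2 (pos 2,3,6,7): 1⊕1⊕0⊕1 = 1
s4 (pos 4,5,6,7): 1⊕0⊕0⊕1 = 0
Syndrome s4…s1 = 010 → error at position 2.

010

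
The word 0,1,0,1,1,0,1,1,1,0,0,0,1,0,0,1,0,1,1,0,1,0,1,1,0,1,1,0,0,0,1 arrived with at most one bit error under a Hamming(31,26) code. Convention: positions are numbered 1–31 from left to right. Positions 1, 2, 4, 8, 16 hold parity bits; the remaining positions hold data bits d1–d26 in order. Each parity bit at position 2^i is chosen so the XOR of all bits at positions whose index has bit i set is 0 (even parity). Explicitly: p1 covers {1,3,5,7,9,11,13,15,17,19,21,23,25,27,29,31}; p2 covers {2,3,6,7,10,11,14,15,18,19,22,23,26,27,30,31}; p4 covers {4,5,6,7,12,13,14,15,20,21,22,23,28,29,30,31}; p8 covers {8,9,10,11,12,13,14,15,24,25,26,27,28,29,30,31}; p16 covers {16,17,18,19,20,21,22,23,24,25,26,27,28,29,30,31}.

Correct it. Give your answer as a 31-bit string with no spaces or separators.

s1 (pos 1,3,5,7,9,11,13,15,17,19,21,23,25,27,29,31): 0⊕0⊕1⊕1⊕1⊕0⊕1⊕0⊕0⊕1⊕1⊕1⊕0⊕1⊕0⊕1 = 1
s2 (pos 2,3,6,7,10,11,14,15,18,19,22,23,26,27,30,31): 1⊕0⊕0⊕1⊕0⊕0⊕0⊕0⊕1⊕1⊕0⊕1⊕1⊕1⊕0⊕1 = 0
s4 (pos 4,5,6,7,12,13,14,15,20,21,22,23,28,29,30,31): 1⊕1⊕0⊕1⊕0⊕1⊕0⊕0⊕0⊕1⊕0⊕1⊕0⊕0⊕0⊕1 = 1
s8 (pos 8,9,10,11,12,13,14,15,24,25,26,27,28,29,30,31): 1⊕1⊕0⊕0⊕0⊕1⊕0⊕0⊕1⊕0⊕1⊕1⊕0⊕0⊕0⊕1 = 1
s16 (pos 16,17,18,19,20,21,22,23,24,25,26,27,28,29,30,31): 1⊕0⊕1⊕1⊕0⊕1⊕0⊕1⊕1⊕0⊕1⊕1⊕0⊕0⊕0⊕1 = 1
Syndrome s16…s1 = 11101 → error at position 29.
Flip position 29: 0101101110001001011010110110001 → 0101101110001001011010110110101

0101101110001001011010110110101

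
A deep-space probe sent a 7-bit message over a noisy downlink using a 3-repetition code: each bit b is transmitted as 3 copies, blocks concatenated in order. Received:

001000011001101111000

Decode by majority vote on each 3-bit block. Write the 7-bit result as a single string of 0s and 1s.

0010110

Block 1 (001): 1 one → 0
Block 2 (000): 0 ones → 0
Block 3 (011): 2 ones → 1
Block 4 (001): 1 one → 0
Block 5 (101): 2 ones → 1
Block 6 (111): 3 ones → 1
Block 7 (000): 0 ones → 0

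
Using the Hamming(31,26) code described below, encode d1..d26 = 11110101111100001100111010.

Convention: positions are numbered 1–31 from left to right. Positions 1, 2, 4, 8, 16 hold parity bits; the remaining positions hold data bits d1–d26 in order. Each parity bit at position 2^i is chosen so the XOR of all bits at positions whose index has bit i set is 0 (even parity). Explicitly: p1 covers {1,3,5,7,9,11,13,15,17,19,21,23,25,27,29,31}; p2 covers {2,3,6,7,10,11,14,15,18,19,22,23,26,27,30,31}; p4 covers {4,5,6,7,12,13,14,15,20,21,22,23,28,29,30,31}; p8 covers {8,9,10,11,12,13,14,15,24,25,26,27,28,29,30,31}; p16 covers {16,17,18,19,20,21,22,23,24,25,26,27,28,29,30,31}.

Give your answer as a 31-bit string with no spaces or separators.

0111111101011111100001100111010

Place data at non-parity positions: p1 p2 1 p4 1 1 1 p8 0 1 0 1 1 1 1 p16 1 0 0 0 0 1 1 0 0 1 1 1 0 1 0
p1 (pos 1,3,5,7,9,11,13,15,17,19,21,23,25,27,29,31): XOR of data positions = 1⊕1⊕1⊕0⊕0⊕1⊕1⊕1⊕0⊕0⊕1⊕0⊕1⊕0⊕0 = 0
p2 (pos 2,3,6,7,10,11,14,15,18,19,22,23,26,27,30,31): XOR of data positions = 1⊕1⊕1⊕1⊕0⊕1⊕1⊕0⊕0⊕1⊕1⊕1⊕1⊕1⊕0 = 1
p4 (pos 4,5,6,7,12,13,14,15,20,21,22,23,28,29,30,31): XOR of data positions = 1⊕1⊕1⊕1⊕1⊕1⊕1⊕0⊕0⊕1⊕1⊕1⊕0⊕1⊕0 = 1
p8 (pos 8,9,10,11,12,13,14,15,24,25,26,27,28,29,30,31): XOR of data positions = 0⊕1⊕0⊕1⊕1⊕1⊕1⊕0⊕0⊕1⊕1⊕1⊕0⊕1⊕0 = 1
p16 (pos 16,17,18,19,20,21,22,23,24,25,26,27,28,29,30,31): XOR of data positions = 1⊕0⊕0⊕0⊕0⊕1⊕1⊕0⊕0⊕1⊕1⊕1⊕0⊕1⊕0 = 1
Codeword: 0111111101011111100001100111010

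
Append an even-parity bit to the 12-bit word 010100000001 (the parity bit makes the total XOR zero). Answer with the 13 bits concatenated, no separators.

0101000000011

XOR of the 12 data bits: 0⊕1⊕0⊕1⊕0⊕0⊕0⊕0⊕0⊕0⊕0⊕1 = 1
Parity bit = 1 (so all 13 bits XOR to 0).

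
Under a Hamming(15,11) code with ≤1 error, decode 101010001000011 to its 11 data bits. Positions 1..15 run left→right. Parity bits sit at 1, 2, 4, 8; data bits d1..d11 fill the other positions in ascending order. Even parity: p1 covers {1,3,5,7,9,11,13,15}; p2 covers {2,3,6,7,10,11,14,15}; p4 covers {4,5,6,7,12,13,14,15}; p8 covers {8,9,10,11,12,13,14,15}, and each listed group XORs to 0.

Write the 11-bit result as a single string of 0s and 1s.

11001000010

s1 (pos 1,3,5,7,9,11,13,15): 1⊕1⊕1⊕0⊕1⊕0⊕0⊕1 = 1
s2 (pos 2,3,6,7,10,11,14,15): 0⊕1⊕0⊕0⊕0⊕0⊕1⊕1 = 1
s4 (pos 4,5,6,7,12,13,14,15): 0⊕1⊕0⊕0⊕0⊕0⊕1⊕1 = 1
s8 (pos 8,9,10,11,12,13,14,15): 0⊕1⊕0⊕0⊕0⊕0⊕1⊕1 = 1
Syndrome s8…s1 = 1111 → error at position 15.
Flip position 15: 101010001000011 → 101010001000010
Read data bits from positions 3,5,6,7,9,10,11,12,13,14,15: 11001000010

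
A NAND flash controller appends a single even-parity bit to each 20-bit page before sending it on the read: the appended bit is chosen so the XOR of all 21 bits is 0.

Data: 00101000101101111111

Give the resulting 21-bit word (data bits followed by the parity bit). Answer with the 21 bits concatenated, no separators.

001010001011011111110

XOR of the 20 data bits: 0⊕0⊕1⊕0⊕1⊕0⊕0⊕0⊕1⊕0⊕1⊕1⊕0⊕1⊕1⊕1⊕1⊕1⊕1⊕1 = 0
Parity bit = 0 (so all 21 bits XOR to 0).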